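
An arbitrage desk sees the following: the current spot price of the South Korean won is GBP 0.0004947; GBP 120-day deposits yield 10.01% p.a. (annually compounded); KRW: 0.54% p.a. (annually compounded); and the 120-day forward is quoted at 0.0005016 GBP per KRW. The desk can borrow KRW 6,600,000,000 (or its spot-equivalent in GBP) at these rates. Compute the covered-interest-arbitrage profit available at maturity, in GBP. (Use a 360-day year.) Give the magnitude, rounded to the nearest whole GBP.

T = 120/360 years.
Keep in KRW, deliver into the forward: 6,600,000,000·1.00179677·0.0005016 = GBP 3,316,508.31.
Swap to GBP now, deposit: 6,600,000,000·0.0004947·1.032311396 = GBP 3,370,517.35.
The quoted forward undervalues KRW, so borrow KRW, convert to GBP at spot, deposit the GBP at 10.01%, and buy KRW forward at 0.0005016 to cover the loan.
Profit = 3,370,517.35 − 3,316,508.31 = GBP 54,009.

GBP 54,009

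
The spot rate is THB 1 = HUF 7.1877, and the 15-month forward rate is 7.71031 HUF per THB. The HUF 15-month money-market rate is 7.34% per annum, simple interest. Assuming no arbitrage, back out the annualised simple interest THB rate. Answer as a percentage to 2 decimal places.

1.42%

T = 15/12 years.
F/S = 7.71031/7.1877 = 1.0727089 = (growth of HUF) / (growth of THB).
The HUF side grows by 1 + 0.0734×15/12 = 1.091750.
That pins the THB growth at 1.0177505.
(1.0177505 − 1)/T = 0.014200, i.e. 1.42%.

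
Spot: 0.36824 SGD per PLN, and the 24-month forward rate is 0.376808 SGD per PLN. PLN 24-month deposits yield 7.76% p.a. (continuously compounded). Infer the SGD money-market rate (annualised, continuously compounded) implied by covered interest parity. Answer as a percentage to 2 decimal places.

T = 2 years.
By CIP, F/S equals the SGD-to-PLN growth ratio: 0.376808/0.36824 = 1.0232674.
The PLN side grows by e^(0.0776×2) = 1.1678915.
So the SGD growth factor = 1.1950653.
Take logs: ln 1.1950653 / 2 = 0.089100, so 8.91%.

8.91%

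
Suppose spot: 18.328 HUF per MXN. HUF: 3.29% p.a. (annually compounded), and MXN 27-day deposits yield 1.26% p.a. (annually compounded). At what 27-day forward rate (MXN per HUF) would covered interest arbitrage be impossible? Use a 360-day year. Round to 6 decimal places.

T = 27/360 years.
HUF growth factor: (1 + 0.0329)^(27/360) = 1.0024307.
MXN growth factor: (1 + 0.0126)^(27/360) = 1.0009395.
So F = 18.328 × 1.0024307 / 1.0009395 = 18.35531 (HUF/MXN).
Quoted the other way: 1/18.35531 = 0.054480 MXN per HUF.

0.054480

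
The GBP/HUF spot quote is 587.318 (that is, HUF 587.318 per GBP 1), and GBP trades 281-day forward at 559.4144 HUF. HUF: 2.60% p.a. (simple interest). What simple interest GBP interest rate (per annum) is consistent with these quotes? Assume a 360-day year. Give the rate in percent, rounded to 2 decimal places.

T = 281/360 years.
By CIP, F/S equals the HUF-to-GBP growth ratio: 559.4144/587.318 = 0.9524898.
HUF growth factor: 1 + 0.0260×281/360 = 1.0202944.
So the GBP growth factor = 1.0711867.
(1.0711867 − 1)/T = 0.091200, i.e. 9.12%.

9.12%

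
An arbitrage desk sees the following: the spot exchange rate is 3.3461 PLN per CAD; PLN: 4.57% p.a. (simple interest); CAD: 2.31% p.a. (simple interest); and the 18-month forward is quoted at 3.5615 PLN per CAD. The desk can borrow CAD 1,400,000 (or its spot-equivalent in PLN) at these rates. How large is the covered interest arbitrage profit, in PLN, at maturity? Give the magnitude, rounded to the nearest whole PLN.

PLN 153,203

T = 18/12 years.
Route A — deposit CAD, sell forward: 1,400,000 × 1.034650 × 3.5615 = PLN 5,158,868.37.
Route B — convert at spot, deposit PLN: 1,400,000 × 3.3461 × 1.068550 = PLN 5,005,665.22.
The quoted forward overvalues CAD, so borrow PLN, buy CAD at spot, deposit the CAD at 2.31%, and sell the proceeds forward at 3.5615.
Profit = 5,158,868.37 − 5,005,665.22 = PLN 153,203.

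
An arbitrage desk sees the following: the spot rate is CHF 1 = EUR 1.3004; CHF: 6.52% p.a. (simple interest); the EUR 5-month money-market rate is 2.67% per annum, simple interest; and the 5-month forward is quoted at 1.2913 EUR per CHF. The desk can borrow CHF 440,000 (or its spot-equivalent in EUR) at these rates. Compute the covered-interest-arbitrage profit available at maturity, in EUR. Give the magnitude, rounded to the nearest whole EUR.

EUR 5,066

T = 5/12 years.
Keep in CHF, deliver into the forward: 440,000·1.02716667·1.2913 = EUR 583,607.34.
Swap to EUR now, deposit: 440,000·1.3004·1.011125 = EUR 578,541.46.
The quoted forward overvalues CHF, so borrow EUR, buy CHF at spot, deposit the CHF at 6.52%, and sell the proceeds forward at 1.2913.
Arbitrage profit = |583,607.34 − 578,541.46| = EUR 5,066.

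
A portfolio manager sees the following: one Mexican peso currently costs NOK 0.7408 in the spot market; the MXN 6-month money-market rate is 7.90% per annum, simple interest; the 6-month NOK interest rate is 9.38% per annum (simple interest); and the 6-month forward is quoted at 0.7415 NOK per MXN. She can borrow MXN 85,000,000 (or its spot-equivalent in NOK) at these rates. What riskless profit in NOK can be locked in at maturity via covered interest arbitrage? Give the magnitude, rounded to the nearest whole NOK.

T = 6/12 years.
Keep in MXN, deliver into the forward: 85,000,000·1.039500·0.7415 = NOK 65,517,086.25.
Swap to NOK now, deposit: 85,000,000·0.7408·1.046900 = NOK 65,921,199.20.
The quoted forward undervalues MXN, so borrow MXN, convert to NOK at spot, deposit the NOK at 9.38%, and buy MXN forward at 0.7415 to cover the loan.
Arbitrage profit = |65,517,086.25 − 65,921,199.20| = NOK 404,113.

NOK 404,113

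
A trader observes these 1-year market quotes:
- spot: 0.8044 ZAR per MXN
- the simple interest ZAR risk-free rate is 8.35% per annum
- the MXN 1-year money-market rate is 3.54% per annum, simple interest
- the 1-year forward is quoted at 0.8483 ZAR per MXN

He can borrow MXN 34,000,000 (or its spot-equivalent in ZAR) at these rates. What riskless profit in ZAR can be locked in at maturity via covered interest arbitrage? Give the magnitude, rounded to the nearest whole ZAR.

T = 1 year.
Route A — deposit MXN, sell forward: 34,000,000 × 1.035400 × 0.8483 = ZAR 29,863,213.88.
Route B — convert at spot, deposit ZAR: 34,000,000 × 0.8044 × 1.083500 = ZAR 29,633,291.60.
The quoted forward overvalues MXN, so borrow ZAR, buy MXN at spot, deposit the MXN at 3.54%, and sell the proceeds forward at 0.8483.
Arbitrage profit = |29,863,213.88 − 29,633,291.60| = ZAR 229,922.

ZAR 229,922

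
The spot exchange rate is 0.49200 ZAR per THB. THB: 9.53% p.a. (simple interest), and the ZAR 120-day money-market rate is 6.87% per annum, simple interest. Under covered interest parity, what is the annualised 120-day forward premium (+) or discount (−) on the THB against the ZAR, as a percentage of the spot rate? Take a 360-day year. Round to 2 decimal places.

T = 120/360 years.
CIP forward (ZAR per THB) = 0.492 × 1.022900/1.0317667 = 0.48777190.
Annualised premium = (F − S)/S × (1/T) = (0.48777190 − 0.492)/0.492 ÷ (120/360) = -2.58%.

-2.58%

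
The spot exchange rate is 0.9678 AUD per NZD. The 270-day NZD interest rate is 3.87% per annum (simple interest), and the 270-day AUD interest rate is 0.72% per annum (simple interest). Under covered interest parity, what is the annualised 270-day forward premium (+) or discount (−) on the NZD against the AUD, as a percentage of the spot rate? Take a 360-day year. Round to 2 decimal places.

T = 270/360 years.
No-arbitrage forward: 0.9678 × 1.005400 / 1.029025 = 0.9455806 AUD/NZD.
(F − S)/S ÷ T = (0.9455806 − 0.9678)/0.9678/(270/360) = -0.030612 → -3.06%.

-3.06%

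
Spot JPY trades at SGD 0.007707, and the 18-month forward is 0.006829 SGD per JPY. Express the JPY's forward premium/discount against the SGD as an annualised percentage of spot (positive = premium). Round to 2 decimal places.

T = 18/12 years.
(F − S)/S = (0.006829 − 0.007707)/0.007707 = -0.1139224.
Per annum: -0.1139224 / (18/12) = -0.075948 = -7.59%.

-7.59%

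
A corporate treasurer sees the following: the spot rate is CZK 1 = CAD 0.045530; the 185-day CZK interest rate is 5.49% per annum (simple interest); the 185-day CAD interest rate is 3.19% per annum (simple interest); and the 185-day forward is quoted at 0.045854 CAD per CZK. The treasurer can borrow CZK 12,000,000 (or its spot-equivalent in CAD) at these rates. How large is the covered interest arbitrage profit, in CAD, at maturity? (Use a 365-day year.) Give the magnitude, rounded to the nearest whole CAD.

T = 185/365 years.
Keep in CZK, deliver into the forward: 12,000,000·1.02782603·0.045854 = CAD 565,559.22.
Swap to CAD now, deposit: 12,000,000·0.045530·1.01616849 = CAD 555,193.82.
The quoted forward overvalues CZK, so borrow CAD, buy CZK at spot, deposit the CZK at 5.49%, and sell the proceeds forward at 0.045854.
Arbitrage profit = |565,559.22 − 555,193.82| = CAD 10,365.

CAD 10,365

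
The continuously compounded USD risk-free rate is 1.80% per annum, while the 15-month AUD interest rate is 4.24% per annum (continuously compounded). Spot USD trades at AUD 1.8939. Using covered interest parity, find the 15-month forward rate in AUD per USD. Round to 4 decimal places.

T = 15/12 years.
Growth of 1 AUD over T: e^(0.0424×15/12) = 1.0544296.
USD growth factor: e^(0.0180×15/12) = 1.022755.
Forward (AUD per USD) = 1.8939 × 1.0544296 / 1.022755 = 1.952554.

1.9526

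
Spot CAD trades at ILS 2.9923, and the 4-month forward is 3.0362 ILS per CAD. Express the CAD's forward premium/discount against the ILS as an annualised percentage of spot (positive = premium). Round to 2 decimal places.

+4.40%

T = 4/12 years.
CAD trades forward at +1.46710% vs spot over the period.
Per annum: 0.0146710 / (4/12) = 0.044013 = 4.40%.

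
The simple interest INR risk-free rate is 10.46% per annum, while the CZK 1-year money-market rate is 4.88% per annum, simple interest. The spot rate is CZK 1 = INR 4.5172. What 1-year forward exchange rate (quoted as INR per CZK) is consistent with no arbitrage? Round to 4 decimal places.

4.7575

T = 1 year.
INR growth factor: 1 + 0.1046×1 = 1.104600.
CZK growth factor: 1 + 0.0488×1 = 1.048800.
CIP: F = S · (grow INR)/(grow CZK) = 4.5172 × 1.104600/1.048800 = 4.757532 INR per CZK.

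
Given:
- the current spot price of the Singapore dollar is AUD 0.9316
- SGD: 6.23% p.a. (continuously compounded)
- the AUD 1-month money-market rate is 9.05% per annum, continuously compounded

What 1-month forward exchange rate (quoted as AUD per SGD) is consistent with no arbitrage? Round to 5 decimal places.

T = 1/12 years.
AUD growth factor: e^(0.0905×1/12) = 1.0075702.
Growth of 1 SGD over T: e^(0.0623×1/12) = 1.0052052.
CIP: F = S · (grow AUD)/(grow SGD) = 0.9316 × 1.0075702/1.0052052 = 0.9337918 AUD per SGD.

0.93379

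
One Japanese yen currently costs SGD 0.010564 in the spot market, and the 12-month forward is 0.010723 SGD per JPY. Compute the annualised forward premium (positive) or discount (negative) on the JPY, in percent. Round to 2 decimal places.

T = 1 year.
(F − S)/S = (0.010723 − 0.010564)/0.010564 = 0.0150511.
×(1/T) gives 1.51% p.a.

+1.51%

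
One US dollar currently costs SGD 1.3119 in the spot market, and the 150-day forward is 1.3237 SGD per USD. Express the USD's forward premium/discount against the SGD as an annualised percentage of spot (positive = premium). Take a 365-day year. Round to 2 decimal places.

T = 150/365 years.
(F − S)/S = (1.3237 − 1.3119)/1.3119 = 0.0089946.
×(1/T) gives 2.19% p.a.

+2.19%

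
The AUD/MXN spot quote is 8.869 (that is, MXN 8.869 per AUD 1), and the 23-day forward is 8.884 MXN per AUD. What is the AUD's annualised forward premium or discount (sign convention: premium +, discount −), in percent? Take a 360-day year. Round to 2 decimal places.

+2.65%

T = 23/360 years.
Period premium: (8.884 − 8.869)/8.869 = 0.0016913.
×(1/T) gives 2.65% p.a.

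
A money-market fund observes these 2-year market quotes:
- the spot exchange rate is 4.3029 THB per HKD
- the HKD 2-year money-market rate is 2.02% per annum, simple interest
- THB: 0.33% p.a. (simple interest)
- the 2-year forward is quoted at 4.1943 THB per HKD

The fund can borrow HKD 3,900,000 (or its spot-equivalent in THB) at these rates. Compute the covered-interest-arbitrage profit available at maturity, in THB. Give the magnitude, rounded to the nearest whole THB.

THB 126,557

T = 2 years.
Invest the HKD and cover forward: 3,900,000 × 1.040400 × 4.1943 = THB 17,018,623.91.
Convert at spot and invest in THB: 3,900,000 × 4.3029 × 1.006600 = THB 16,892,066.65.
The quoted forward overvalues HKD, so borrow THB, buy HKD at spot, deposit the HKD at 2.02%, and sell the proceeds forward at 4.1943.
Arbitrage profit = |17,018,623.91 − 16,892,066.65| = THB 126,557.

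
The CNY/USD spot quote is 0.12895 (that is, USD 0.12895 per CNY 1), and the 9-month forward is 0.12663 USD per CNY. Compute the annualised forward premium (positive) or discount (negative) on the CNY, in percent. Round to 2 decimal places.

T = 9/12 years.
CNY trades forward at -1.79915% vs spot over the period.
Per annum: -0.0179915 / (9/12) = -0.023989 = -2.40%.

-2.40%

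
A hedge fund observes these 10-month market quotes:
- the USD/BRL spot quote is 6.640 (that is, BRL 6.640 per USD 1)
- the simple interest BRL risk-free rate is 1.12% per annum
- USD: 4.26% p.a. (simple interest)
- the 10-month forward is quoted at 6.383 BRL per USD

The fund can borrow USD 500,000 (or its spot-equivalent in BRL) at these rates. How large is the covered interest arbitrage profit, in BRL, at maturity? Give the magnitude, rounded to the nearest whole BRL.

T = 10/12 years.
Route A — deposit USD, sell forward: 500,000 × 1.035500 × 6.383 = BRL 3,304,798.25.
Route B — convert at spot, deposit BRL: 500,000 × 6.640 × 1.009333333 = BRL 3,350,986.67.
The quoted forward undervalues USD, so borrow USD, convert to BRL at spot, deposit the BRL at 1.12%, and buy USD forward at 6.383 to cover the loan.
Profit = 3,350,986.67 − 3,304,798.25 = BRL 46,188.

BRL 46,188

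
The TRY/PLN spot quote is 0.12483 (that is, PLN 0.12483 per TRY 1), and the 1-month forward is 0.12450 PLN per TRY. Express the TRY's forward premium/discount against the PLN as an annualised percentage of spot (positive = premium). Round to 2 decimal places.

-3.17%

T = 1/12 years.
TRY trades forward at -0.26436% vs spot over the period.
×(1/T) gives -3.17% p.a.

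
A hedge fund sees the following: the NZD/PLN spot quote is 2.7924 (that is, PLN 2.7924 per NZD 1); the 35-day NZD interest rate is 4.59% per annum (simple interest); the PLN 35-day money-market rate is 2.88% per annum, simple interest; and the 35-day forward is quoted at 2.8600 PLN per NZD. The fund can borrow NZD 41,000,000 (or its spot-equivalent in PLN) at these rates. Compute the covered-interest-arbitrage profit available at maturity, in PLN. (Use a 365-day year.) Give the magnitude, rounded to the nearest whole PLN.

PLN 2,971,528

T = 35/365 years.
Invest the NZD and cover forward: 41,000,000 × 1.00440136986 × 2.8600 = PLN 117,776,104.63.
Convert at spot and invest in PLN: 41,000,000 × 2.7924 × 1.00276164384 = PLN 114,804,576.18.
The quoted forward overvalues NZD, so borrow PLN, buy NZD at spot, deposit the NZD at 4.59%, and sell the proceeds forward at 2.8600.
The gap between the two covered legs is PLN 2,971,528.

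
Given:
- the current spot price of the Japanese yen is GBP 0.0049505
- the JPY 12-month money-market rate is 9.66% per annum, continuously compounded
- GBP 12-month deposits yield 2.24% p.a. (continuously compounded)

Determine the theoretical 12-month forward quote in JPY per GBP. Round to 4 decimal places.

217.5583

T = 1 year.
Growth of 1 GBP over T: e^(0.0224×1) = 1.022652764.
JPY accumulates by e^(0.0966×1) = 1.101419718.
Forward (GBP per JPY) = 0.0049505 × 1.022652764 / 1.101419718 = 0.00459646983.
Quoted the other way: 1/0.00459646983 = 217.5583 JPY per GBP.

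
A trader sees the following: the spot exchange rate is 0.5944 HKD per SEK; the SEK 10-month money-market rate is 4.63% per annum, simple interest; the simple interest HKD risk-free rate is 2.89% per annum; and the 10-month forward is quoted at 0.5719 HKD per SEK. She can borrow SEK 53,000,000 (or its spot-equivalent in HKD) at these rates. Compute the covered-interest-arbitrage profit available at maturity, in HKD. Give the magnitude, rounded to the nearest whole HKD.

HKD 781,714

T = 10/12 years.
Route A — deposit SEK, sell forward: 53,000,000 × 1.0385833333 × 0.5719 = HKD 31,480,187.84.
Route B — convert at spot, deposit HKD: 53,000,000 × 0.5944 × 1.0240833333 = HKD 32,261,902.07.
The quoted forward undervalues SEK, so borrow SEK, convert to HKD at spot, deposit the HKD at 2.89%, and buy SEK forward at 0.5719 to cover the loan.
Arbitrage profit = |31,480,187.84 − 32,261,902.07| = HKD 781,714.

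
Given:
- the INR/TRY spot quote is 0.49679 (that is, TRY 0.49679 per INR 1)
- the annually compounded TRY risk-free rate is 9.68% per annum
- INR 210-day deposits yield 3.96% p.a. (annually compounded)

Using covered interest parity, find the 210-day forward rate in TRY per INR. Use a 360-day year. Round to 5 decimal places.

T = 210/360 years.
Growth of 1 TRY over T: (1 + 0.0968)^(210/360) = 1.0553771.
INR accumulates by (1 + 0.0396)^(210/360) = 1.0229129.
So F = 0.49679 × 1.0553771 / 1.0229129 = 0.5125566 (TRY/INR).

0.51256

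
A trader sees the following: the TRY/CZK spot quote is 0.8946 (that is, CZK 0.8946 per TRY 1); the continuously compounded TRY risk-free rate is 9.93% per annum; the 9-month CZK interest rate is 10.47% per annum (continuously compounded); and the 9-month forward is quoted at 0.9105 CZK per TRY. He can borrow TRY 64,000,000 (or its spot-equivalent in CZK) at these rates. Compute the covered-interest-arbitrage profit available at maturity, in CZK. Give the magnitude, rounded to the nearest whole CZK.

T = 9/12 years.
Invest the TRY and cover forward: 64,000,000 × 1.0773184102 × 0.9105 = CZK 62,777,498.40.
Convert at spot and invest in CZK: 64,000,000 × 0.8946 × 1.0816903971 = CZK 61,931,534.67.
The quoted forward overvalues TRY, so borrow CZK, buy TRY at spot, deposit the TRY at 9.93%, and sell the proceeds forward at 0.9105.
Profit = 62,777,498.40 − 61,931,534.67 = CZK 845,964.

CZK 845,964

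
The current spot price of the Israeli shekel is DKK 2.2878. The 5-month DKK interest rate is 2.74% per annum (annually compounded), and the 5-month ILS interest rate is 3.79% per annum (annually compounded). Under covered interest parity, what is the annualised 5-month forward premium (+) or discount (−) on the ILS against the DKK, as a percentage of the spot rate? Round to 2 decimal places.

-1.01%

T = 5/12 years.
F = S · g_DKK/g_ILS = 2.2878 × 1.0113267/1.0156205 = 2.2781277.
(F − S)/S ÷ T = (2.2781277 − 2.2878)/2.2878/(5/12) = -0.010147 → -1.01%.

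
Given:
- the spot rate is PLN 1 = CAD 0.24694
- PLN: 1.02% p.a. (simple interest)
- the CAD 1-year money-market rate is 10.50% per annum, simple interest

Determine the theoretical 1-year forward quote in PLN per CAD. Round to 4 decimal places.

T = 1 year.
CAD accumulates by 1 + 0.1050×1 = 1.105000.
Growth of 1 PLN over T: 1 + 0.0102×1 = 1.010200.
CIP: F = S · (grow CAD)/(grow PLN) = 0.24694 × 1.105000/1.010200 = 0.2701135 CAD per PLN.
Invert for PLN per CAD: 1 / 0.2701135 = 3.7021.

3.7021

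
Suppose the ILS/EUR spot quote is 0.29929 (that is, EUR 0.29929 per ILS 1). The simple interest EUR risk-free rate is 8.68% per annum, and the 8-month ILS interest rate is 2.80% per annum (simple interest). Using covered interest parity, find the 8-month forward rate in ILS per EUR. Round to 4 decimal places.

3.2174

T = 8/12 years.
EUR accumulates by 1 + 0.0868×8/12 = 1.0578667.
ILS growth factor: 1 + 0.0280×8/12 = 1.0186667.
CIP: F = S · (grow EUR)/(grow ILS) = 0.29929 × 1.0578667/1.0186667 = 0.3108072 EUR per ILS.
Invert for ILS per EUR: 1 / 0.3108072 = 3.2174.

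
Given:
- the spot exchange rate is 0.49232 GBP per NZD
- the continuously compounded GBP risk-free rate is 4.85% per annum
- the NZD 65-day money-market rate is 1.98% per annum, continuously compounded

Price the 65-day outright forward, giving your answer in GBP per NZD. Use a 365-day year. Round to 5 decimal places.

T = 65/365 years.
GBP accumulates by e^(0.0485×65/365) = 1.0086744.
Growth of 1 NZD over T: e^(0.0198×65/365) = 1.0035323.
So F = 0.49232 × 1.0086744 / 1.0035323 = 0.4948426 (GBP/NZD).

0.49484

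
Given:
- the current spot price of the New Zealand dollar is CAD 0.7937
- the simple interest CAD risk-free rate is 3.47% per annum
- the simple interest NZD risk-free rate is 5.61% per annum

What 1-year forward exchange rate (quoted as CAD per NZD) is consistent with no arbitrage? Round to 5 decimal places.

0.77762

T = 1 year.
Growth of 1 CAD over T: 1 + 0.0347×1 = 1.034700.
NZD accumulates by 1 + 0.0561×1 = 1.056100.
CIP: F = S · (grow CAD)/(grow NZD) = 0.7937 × 1.034700/1.056100 = 0.7776171 CAD per NZD.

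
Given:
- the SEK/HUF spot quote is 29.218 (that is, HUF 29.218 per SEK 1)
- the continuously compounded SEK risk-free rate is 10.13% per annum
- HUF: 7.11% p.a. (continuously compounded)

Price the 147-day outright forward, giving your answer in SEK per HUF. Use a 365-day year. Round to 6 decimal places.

0.034644

T = 147/365 years.
HUF growth factor: e^(0.0711×147/365) = 1.0290487.
SEK accumulates by e^(0.1013×147/365) = 1.0416412.
So F = 29.218 × 1.0290487 / 1.0416412 = 28.86478 (HUF/SEK).
Quoted the other way: 1/28.86478 = 0.034644 SEK per HUF.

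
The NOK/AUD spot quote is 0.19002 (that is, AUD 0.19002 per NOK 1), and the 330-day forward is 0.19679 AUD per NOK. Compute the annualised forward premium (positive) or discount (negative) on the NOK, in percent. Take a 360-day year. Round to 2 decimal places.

+3.89%

T = 330/360 years.
Period premium: (0.19679 − 0.19002)/0.19002 = 0.0356278.
×(1/T) gives 3.89% p.a.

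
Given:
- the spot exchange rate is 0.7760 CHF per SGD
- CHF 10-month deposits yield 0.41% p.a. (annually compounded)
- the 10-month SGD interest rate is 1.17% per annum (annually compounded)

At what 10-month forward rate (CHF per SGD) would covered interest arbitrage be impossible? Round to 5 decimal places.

T = 10/12 years.
Growth of 1 CHF over T: (1 + 0.0041)^(10/12) = 1.0034155.
Growth of 1 SGD over T: (1 + 0.0117)^(10/12) = 1.0097405.
CIP: F = S · (grow CHF)/(grow SGD) = 0.776 × 1.0034155/1.0097405 = 0.7711391 CHF per SGD.

0.77114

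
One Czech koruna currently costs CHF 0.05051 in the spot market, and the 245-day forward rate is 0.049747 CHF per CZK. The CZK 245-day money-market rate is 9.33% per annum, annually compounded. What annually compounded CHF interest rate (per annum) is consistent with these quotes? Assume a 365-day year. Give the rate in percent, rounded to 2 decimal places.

6.88%

T = 245/365 years.
By CIP, F/S equals the CHF-to-CZK growth ratio: 0.049747/0.05051 = 0.9848941.
CZK growth factor: (1 + 0.0933)^(245/365) = 1.0617032.
Hence g_CHF = 1.0456652.
r = 1.0456652^(365/245) − 1 = 0.068787 → 6.88%.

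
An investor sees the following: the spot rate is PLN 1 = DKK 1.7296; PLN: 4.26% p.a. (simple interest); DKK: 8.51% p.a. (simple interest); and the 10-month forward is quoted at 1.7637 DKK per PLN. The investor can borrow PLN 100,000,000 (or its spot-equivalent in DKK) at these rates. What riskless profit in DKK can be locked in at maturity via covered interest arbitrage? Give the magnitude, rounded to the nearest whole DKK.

T = 10/12 years.
Keep in PLN, deliver into the forward: 100,000,000·1.035500·1.7637 = DKK 182,631,135.00.
Swap to DKK now, deposit: 100,000,000·1.7296·1.07091666667 = DKK 185,225,746.67.
The quoted forward undervalues PLN, so borrow PLN, convert to DKK at spot, deposit the DKK at 8.51%, and buy PLN forward at 1.7637 to cover the loan.
The gap between the two covered legs is DKK 2,594,612.

DKK 2,594,612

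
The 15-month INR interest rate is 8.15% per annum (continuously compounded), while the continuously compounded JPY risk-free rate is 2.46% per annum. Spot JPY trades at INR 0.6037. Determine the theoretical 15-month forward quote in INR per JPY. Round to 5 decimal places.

T = 15/12 years.
INR accumulates by e^(0.0815×15/12) = 1.1072451.
JPY accumulates by e^(0.0246×15/12) = 1.0312277.
CIP: F = S · (grow INR)/(grow JPY) = 0.6037 × 1.1072451/1.0312277 = 0.6482020 INR per JPY.

0.64820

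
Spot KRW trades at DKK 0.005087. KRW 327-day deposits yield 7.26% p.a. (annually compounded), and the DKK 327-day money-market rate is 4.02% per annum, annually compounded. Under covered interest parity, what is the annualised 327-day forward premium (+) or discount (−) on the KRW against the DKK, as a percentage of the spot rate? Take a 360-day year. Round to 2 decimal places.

T = 327/360 years.
No-arbitrage forward: 0.005087 × 1.0364487 / 1.0657312 = 0.004947227 DKK/KRW.
Annualised premium = (F − S)/S × (1/T) = (0.004947227 − 0.005087)/0.005087 ÷ (327/360) = -3.02%.

-3.02%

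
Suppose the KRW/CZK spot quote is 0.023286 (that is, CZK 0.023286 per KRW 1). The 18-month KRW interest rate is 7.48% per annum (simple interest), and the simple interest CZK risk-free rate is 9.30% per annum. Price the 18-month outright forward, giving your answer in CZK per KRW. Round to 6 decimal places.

T = 18/12 years.
Growth of 1 CZK over T: 1 + 0.0930×18/12 = 1.139500.
KRW growth factor: 1 + 0.0748×18/12 = 1.112200.
Forward (CZK per KRW) = 0.023286 × 1.139500 / 1.112200 = 0.02385758.

0.023858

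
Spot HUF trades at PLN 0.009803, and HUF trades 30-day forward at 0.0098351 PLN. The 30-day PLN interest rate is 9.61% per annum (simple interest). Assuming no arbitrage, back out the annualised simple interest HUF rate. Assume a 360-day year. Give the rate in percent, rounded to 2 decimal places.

T = 30/360 years.
F/S = 0.0098351/0.009803 = 1.0032745 = (growth of PLN) / (growth of HUF).
PLN growth factor: 1 + 0.0961×30/360 = 1.0080083.
That pins the HUF growth at 1.0047183.
(1.0047183 − 1)/T = 0.056620, i.e. 5.66%.

5.66%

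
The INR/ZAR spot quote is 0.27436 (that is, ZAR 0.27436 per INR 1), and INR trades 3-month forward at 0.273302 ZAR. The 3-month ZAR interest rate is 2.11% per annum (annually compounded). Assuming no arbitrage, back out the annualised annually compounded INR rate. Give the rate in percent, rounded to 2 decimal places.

T = 3/12 years.
By CIP, F/S equals the ZAR-to-INR growth ratio: 0.273302/0.27436 = 0.9961438.
ZAR growth factor: (1 + 0.0211)^(3/12) = 1.0052338.
So the INR growth factor = 1.0091252.
r = 1.0091252^(12/3) − 1 = 0.037003 → 3.70%.

3.70%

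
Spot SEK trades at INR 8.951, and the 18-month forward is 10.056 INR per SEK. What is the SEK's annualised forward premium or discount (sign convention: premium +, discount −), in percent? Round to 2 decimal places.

+8.23%

T = 18/12 years.
SEK trades forward at +12.34499% vs spot over the period.
Annualise by dividing by T: 0.1234499 / (18/12) = 0.082300 → 8.23%.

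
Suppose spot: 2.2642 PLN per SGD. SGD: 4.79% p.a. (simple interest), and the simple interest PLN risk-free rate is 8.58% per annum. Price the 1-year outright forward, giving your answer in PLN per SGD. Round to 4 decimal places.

2.3461

T = 1 year.
PLN accumulates by 1 + 0.0858×1 = 1.085800.
Growth of 1 SGD over T: 1 + 0.0479×1 = 1.047900.
So F = 2.2642 × 1.085800 / 1.047900 = 2.346091 (PLN/SGD).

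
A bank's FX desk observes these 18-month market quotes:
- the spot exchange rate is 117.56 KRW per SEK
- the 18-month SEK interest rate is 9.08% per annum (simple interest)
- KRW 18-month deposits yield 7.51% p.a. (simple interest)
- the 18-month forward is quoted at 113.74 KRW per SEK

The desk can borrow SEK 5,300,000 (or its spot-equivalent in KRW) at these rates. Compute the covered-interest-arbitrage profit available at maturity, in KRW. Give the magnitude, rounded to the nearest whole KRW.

T = 18/12 years.
Keep in SEK, deliver into the forward: 5,300,000·1.136200·113.74 = KRW 684,926,356.40.
Swap to KRW now, deposit: 5,300,000·117.56·1.112650 = KRW 693,256,610.20.
The quoted forward undervalues SEK, so borrow SEK, convert to KRW at spot, deposit the KRW at 7.51%, and buy SEK forward at 113.74 to cover the loan.
Arbitrage profit = |684,926,356.40 − 693,256,610.20| = KRW 8,330,254.

KRW 8,330,254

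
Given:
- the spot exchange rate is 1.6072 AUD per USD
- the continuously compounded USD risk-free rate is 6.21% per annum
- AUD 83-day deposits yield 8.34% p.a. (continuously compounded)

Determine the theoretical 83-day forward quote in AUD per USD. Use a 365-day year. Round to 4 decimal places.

1.6150

T = 83/365 years.
Growth of 1 AUD over T: e^(0.0834×83/365) = 1.0191459.
USD accumulates by e^(0.0621×83/365) = 1.0142215.
CIP: F = S · (grow AUD)/(grow USD) = 1.6072 × 1.0191459/1.0142215 = 1.615004 AUD per USD.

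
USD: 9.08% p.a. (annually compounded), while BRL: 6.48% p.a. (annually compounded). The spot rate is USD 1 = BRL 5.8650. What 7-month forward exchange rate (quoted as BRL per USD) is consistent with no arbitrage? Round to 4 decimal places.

5.7830

T = 7/12 years.
Growth of 1 BRL over T: (1 + 0.0648)^(7/12) = 1.0373047.
USD accumulates by (1 + 0.0908)^(7/12) = 1.0520055.
CIP: F = S · (grow BRL)/(grow USD) = 5.865 × 1.0373047/1.0520055 = 5.783042 BRL per USD.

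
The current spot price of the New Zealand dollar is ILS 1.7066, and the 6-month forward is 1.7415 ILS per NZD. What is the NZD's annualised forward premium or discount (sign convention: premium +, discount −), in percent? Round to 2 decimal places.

+4.09%

T = 6/12 years.
Period premium: (1.7415 − 1.7066)/1.7066 = 0.0204500.
Per annum: 0.0204500 / (6/12) = 0.040900 = 4.09%.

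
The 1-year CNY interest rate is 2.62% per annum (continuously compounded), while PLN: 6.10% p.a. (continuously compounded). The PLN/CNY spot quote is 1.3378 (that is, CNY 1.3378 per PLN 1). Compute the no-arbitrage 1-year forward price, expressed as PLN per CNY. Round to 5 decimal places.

0.77397

T = 1 year.
CNY growth factor: e^(0.0262×1) = 1.0265462.
PLN accumulates by e^(0.0610×1) = 1.0628989.
So F = 1.3378 × 1.0265462 / 1.0628989 = 1.292045 (CNY/PLN).
Invert for PLN per CNY: 1 / 1.292045 = 0.77397.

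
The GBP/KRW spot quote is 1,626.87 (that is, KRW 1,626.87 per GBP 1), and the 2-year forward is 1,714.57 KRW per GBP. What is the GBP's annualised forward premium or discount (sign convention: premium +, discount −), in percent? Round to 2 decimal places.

+2.70%

T = 2 years.
(F − S)/S = (1714.57 − 1626.87)/1626.87 = 0.0539072.
Annualise by dividing by T: 0.0539072 / 2 = 0.026954 → 2.70%.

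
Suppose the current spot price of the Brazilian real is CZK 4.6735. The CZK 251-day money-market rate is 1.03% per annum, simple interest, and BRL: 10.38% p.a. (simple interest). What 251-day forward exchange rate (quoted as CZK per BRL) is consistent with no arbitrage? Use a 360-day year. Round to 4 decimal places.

4.3894

T = 251/360 years.
CZK growth factor: 1 + 0.0103×251/360 = 1.0071814.
Growth of 1 BRL over T: 1 + 0.1038×251/360 = 1.0723717.
So F = 4.6735 × 1.0071814 / 1.0723717 = 4.389394 (CZK/BRL).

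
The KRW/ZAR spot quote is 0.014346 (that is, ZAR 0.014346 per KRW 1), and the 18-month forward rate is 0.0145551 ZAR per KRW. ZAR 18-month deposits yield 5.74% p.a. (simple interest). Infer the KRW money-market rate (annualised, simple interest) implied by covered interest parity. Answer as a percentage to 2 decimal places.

4.70%

T = 18/12 years.
CIP gives F = S · g_ZAR/g_KRW, so g_ZAR/g_KRW = 0.0145551/0.014346 = 1.0145755.
The ZAR side grows by 1 + 0.0574×18/12 = 1.086100.
That pins the KRW growth at 1.070497.
r = (1.070497 − 1)/(18/12) = 0.046998 → 4.70%.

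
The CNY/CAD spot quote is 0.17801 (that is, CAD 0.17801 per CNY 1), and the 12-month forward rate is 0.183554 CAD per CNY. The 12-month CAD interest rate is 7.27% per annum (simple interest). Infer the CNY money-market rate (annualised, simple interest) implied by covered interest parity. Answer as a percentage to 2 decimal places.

4.03%

T = 1 year.
F/S = 0.183554/0.17801 = 1.0311443 = (growth of CAD) / (growth of CNY).
CAD growth factor: 1 + 0.0727×1 = 1.072700.
Hence g_CNY = 1.0403006.
(1.0403006 − 1)/T = 0.040301, i.e. 4.03%.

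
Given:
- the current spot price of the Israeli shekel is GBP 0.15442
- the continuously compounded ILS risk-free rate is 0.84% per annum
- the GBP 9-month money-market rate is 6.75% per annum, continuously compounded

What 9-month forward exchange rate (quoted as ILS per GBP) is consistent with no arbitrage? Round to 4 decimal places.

T = 9/12 years.
Growth of 1 GBP over T: e^(0.0675×9/12) = 1.0519283.
ILS growth factor: e^(0.0084×9/12) = 1.0063199.
So F = 0.15442 × 1.0519283 / 1.0063199 = 0.1614186 (GBP/ILS).
Quoted the other way: 1/0.1614186 = 6.1951 ILS per GBP.

6.1951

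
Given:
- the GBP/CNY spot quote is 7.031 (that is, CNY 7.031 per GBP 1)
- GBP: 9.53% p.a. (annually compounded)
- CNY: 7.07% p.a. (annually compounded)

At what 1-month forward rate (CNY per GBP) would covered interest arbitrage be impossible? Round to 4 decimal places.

T = 1/12 years.
CNY accumulates by (1 + 0.0707)^(1/12) = 1.005709.
GBP growth factor: (1 + 0.0953)^(1/12) = 1.0076145.
CIP: F = S · (grow CNY)/(grow GBP) = 7.031 × 1.005709/1.0076145 = 7.017704 CNY per GBP.

7.0177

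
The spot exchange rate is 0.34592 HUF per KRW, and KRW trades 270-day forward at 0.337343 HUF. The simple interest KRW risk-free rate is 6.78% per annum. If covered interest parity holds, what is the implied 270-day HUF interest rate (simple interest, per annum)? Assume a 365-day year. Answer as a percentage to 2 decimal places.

3.26%

T = 270/365 years.
CIP gives F = S · g_HUF/g_KRW, so g_HUF/g_KRW = 0.337343/0.34592 = 0.9752052.
KRW growth factor: 1 + 0.0678×270/365 = 1.0501534.
So the HUF growth factor = 1.0241151.
(1.0241151 − 1)/T = 0.032600, i.e. 3.26%.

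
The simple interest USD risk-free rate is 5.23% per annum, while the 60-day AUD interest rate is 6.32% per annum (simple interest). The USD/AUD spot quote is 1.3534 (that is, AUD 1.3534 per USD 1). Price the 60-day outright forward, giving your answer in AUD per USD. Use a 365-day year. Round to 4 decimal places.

1.3558

T = 60/365 years.
AUD growth factor: 1 + 0.0632×60/365 = 1.010389.
Growth of 1 USD over T: 1 + 0.0523×60/365 = 1.0085973.
CIP: F = S · (grow AUD)/(grow USD) = 1.3534 × 1.010389/1.0085973 = 1.355804 AUD per USD.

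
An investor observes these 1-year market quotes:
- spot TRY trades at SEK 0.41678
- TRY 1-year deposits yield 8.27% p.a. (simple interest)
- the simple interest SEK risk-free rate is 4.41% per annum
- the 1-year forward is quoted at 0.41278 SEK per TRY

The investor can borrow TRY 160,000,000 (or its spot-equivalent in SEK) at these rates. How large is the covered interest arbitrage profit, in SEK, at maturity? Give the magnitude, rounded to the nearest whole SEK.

T = 1 year.
Invest the TRY and cover forward: 160,000,000 × 1.082700 × 0.41278 = SEK 71,506,704.96.
Convert at spot and invest in SEK: 160,000,000 × 0.41678 × 1.044100 = SEK 69,625,599.68.
The quoted forward overvalues TRY, so borrow SEK, buy TRY at spot, deposit the TRY at 8.27%, and sell the proceeds forward at 0.41278.
Arbitrage profit = |71,506,704.96 − 69,625,599.68| = SEK 1,881,105.

SEK 1,881,105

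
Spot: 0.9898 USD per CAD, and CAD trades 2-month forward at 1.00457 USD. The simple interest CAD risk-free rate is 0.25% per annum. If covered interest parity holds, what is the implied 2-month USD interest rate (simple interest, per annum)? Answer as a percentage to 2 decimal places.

9.21%

T = 2/12 years.
F/S = 1.00457/0.9898 = 1.0149222 = (growth of USD) / (growth of CAD).
CAD growth factor: 1 + 0.0025×2/12 = 1.0004167.
Hence g_USD = 1.0153451.
r = (1.0153451 − 1)/(2/12) = 0.092071 → 9.21%.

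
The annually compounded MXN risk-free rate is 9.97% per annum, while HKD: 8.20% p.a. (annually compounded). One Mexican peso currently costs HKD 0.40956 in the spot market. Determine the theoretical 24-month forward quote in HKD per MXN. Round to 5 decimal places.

0.39648

T = 2 years.
HKD accumulates by (1 + 0.0820)^2 = 1.170724.
MXN accumulates by (1 + 0.0997)^2 = 1.2093401.
Forward (HKD per MXN) = 0.40956 × 1.170724 / 1.2093401 = 0.3964821.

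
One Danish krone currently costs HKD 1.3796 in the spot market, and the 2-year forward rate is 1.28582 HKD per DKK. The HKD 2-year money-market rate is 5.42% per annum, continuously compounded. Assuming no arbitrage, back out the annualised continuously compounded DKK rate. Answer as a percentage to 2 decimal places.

8.94%

T = 2 years.
By CIP, F/S equals the HKD-to-DKK growth ratio: 1.28582/1.3796 = 0.9320238.
HKD growth factor: e^(0.0542×2) = 1.1144935.
Hence g_DKK = 1.1957779.
Take logs: ln 1.1957779 / 2 = 0.089398, so 8.94%.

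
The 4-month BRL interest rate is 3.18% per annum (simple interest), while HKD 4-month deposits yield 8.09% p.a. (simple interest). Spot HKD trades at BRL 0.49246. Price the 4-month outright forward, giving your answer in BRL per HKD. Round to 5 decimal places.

T = 4/12 years.
BRL accumulates by 1 + 0.0318×4/12 = 1.010600.
Growth of 1 HKD over T: 1 + 0.0809×4/12 = 1.0269667.
CIP: F = S · (grow BRL)/(grow HKD) = 0.49246 × 1.010600/1.0269667 = 0.4846117 BRL per HKD.

0.48461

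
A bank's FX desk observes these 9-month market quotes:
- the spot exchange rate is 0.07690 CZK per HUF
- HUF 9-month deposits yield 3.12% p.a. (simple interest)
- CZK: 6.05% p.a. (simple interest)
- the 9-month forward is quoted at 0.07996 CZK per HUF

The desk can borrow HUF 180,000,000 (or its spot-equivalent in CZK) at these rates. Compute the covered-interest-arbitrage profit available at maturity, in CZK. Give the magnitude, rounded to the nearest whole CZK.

T = 9/12 years.
Invest the HUF and cover forward: 180,000,000 × 1.023400 × 0.07996 = CZK 14,729,591.52.
Convert at spot and invest in CZK: 180,000,000 × 0.07690 × 1.045375 = CZK 14,470,080.75.
The quoted forward overvalues HUF, so borrow CZK, buy HUF at spot, deposit the HUF at 3.12%, and sell the proceeds forward at 0.07996.
Arbitrage profit = |14,729,591.52 − 14,470,080.75| = CZK 259,511.

CZK 259,511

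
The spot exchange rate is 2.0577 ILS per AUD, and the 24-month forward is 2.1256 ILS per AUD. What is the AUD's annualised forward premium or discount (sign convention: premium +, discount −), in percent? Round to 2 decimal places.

T = 2 years.
AUD trades forward at +3.29980% vs spot over the period.
×(1/T) gives 1.65% p.a.

+1.65%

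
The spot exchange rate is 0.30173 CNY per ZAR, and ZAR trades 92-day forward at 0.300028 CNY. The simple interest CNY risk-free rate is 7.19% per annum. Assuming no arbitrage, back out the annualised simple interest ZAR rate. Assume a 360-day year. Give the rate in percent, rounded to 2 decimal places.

T = 92/360 years.
By CIP, F/S equals the CNY-to-ZAR growth ratio: 0.300028/0.30173 = 0.9943592.
CNY growth factor: 1 + 0.0719×92/360 = 1.0183744.
That pins the ZAR growth at 1.0241514.
(1.0241514 − 1)/T = 0.094505, i.e. 9.45%.

9.45%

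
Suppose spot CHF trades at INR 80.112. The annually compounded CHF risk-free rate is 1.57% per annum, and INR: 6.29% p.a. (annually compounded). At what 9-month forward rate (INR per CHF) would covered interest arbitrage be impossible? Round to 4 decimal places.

T = 9/12 years.
Growth of 1 INR over T: (1 + 0.0629)^(9/12) = 1.04681348.
CHF accumulates by (1 + 0.0157)^(9/12) = 1.01175204.
Forward (INR per CHF) = 80.112 × 1.04681348 / 1.01175204 = 82.888216.

82.8882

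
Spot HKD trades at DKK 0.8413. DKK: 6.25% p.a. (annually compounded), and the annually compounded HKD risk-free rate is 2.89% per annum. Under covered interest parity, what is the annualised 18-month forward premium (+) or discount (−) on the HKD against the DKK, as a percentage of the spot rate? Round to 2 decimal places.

+3.29%

T = 18/12 years.
No-arbitrage forward: 0.8413 × 1.0951999 / 1.0436617 = 0.8828452 DKK/HKD.
(F − S)/S ÷ T = (0.8828452 − 0.8413)/0.8413/(18/12) = 0.032921 → 3.29%.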